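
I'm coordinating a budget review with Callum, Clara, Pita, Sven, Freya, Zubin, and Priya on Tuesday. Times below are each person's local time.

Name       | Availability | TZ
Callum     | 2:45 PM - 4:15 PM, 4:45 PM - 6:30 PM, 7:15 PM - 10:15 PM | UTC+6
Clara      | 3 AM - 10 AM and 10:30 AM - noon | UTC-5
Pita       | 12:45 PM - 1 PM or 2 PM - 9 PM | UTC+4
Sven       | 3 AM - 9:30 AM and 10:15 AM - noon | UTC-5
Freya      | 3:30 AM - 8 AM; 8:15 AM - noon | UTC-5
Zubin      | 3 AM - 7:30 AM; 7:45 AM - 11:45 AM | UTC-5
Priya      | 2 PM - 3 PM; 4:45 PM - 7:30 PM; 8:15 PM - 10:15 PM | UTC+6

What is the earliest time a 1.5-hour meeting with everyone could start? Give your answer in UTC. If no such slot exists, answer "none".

Callum in UTC: 08:45-10:15, 10:45-12:30, 13:15-16:15 (subtract 6h to convert from UTC+6).
Clara in UTC: 08:00-15:00, 15:30-17:00 (add 5h to convert from UTC-5).
Pita in UTC: 08:45-09:00, 10:00-17:00 (subtract 4h to convert from UTC+4).
Sven in UTC: 08:00-14:30, 15:15-17:00 (add 5h to convert from UTC-5).
Freya in UTC: 08:30-13:00, 13:15-17:00 (add 5h to convert from UTC-5).
Zubin in UTC: 08:00-12:30, 12:45-16:45 (add 5h to convert from UTC-5).
Priya in UTC: 08:00-09:00, 10:45-13:30, 14:15-16:15 (subtract 6h to convert from UTC+6).
Callum ∩ Clara: 08:45-10:15, 10:45-12:30, 13:15-15:00, 15:30-16:15.
Callum ∩ Clara ∩ Pita: 08:45-09:00, 10:00-10:15, 10:45-12:30, 13:15-15:00, 15:30-16:15.
Callum ∩ Clara ∩ Pita ∩ Sven: 08:45-09:00, 10:00-10:15, 10:45-12:30, 13:15-14:30, 15:30-16:15.
Callum ∩ Clara ∩ Pita ∩ Sven ∩ Freya: 08:45-09:00, 10:00-10:15, 10:45-12:30, 13:15-14:30, 15:30-16:15.
Callum ∩ Clara ∩ Pita ∩ Sven ∩ Freya ∩ Zubin: 08:45-09:00, 10:00-10:15, 10:45-12:30, 13:15-14:30, 15:30-16:15.
Callum ∩ Clara ∩ Pita ∩ Sven ∩ Freya ∩ Zubin ∩ Priya: 08:45-09:00, 10:45-12:30, 13:15-13:30, 14:15-14:30, 15:30-16:15.
So the common availability across everyone is 08:45-09:00, 10:45-12:30, 13:15-13:30, 14:15-14:30, 15:30-16:15.
The first common window of at least 90 minutes is 10:45-12:30, so the earliest start is 10:45.

10:45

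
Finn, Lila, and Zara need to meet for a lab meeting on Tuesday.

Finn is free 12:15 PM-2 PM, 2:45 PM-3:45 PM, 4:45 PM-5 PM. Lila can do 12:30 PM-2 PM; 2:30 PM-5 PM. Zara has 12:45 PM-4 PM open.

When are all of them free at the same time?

12:45-14:00, 14:45-15:45

Finn ∩ Lila: 12:30-14:00, 14:45-15:45, 16:45-17:00.
Finn ∩ Lila ∩ Zara: 12:45-14:00, 14:45-15:45.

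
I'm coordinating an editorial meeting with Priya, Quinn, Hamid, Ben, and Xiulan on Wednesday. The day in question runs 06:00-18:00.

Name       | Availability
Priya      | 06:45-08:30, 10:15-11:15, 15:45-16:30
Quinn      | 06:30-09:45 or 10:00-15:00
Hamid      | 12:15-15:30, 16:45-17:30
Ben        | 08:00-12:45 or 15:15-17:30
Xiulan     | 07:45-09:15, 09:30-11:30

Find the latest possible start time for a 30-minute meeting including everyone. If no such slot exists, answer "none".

Priya ∩ Quinn: 06:45-08:30, 10:15-11:15.
Priya ∩ Quinn ∩ Hamid: ∅.
Priya ∩ Quinn ∩ Hamid ∩ Ben: ∅.
Priya ∩ Quinn ∩ Hamid ∩ Ben ∩ Xiulan: ∅.
There is no time when everyone is free.
No common window is at least 30 minutes long.

none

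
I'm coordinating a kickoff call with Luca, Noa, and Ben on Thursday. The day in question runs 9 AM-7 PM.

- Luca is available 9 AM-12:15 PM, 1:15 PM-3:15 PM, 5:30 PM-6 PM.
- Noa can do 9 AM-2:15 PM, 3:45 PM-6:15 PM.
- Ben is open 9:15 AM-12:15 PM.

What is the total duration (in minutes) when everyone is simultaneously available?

180

Luca ∩ Noa: 09:00-12:15, 13:15-14:15, 17:30-18:00.
Luca ∩ Noa ∩ Ben: 09:15-12:15.
That's a single block of 180 minutes.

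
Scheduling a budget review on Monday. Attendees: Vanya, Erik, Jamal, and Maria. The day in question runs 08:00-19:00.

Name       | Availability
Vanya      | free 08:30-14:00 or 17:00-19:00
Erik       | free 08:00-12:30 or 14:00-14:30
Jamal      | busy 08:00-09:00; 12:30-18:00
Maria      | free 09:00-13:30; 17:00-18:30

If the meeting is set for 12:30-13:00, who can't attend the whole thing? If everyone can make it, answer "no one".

Erik, Jamal

Vanya free: 08:30-14:00, 17:00-19:00.
Erik free: 08:00-12:30, 14:00-14:30.
Jamal free: 09:00-12:30, 18:00-19:00 (invert busy blocks within the working day).
Maria free: 09:00-13:30, 17:00-18:30.
Vanya: free for 12:30-13:00. Erik: not fully free for 12:30-13:00. Jamal: not fully free for 12:30-13:00. Maria: free for 12:30-13:00.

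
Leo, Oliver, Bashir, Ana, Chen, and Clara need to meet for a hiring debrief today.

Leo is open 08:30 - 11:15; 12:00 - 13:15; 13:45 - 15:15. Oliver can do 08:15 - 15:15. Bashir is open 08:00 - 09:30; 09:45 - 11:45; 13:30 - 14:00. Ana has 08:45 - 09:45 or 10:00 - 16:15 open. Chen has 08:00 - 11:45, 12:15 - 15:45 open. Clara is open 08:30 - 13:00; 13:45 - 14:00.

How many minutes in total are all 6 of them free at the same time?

135

Leo ∩ Oliver: 08:30-11:15, 12:00-13:15, 13:45-15:15.
Leo ∩ Oliver ∩ Bashir: 08:30-09:30, 09:45-11:15, 13:45-14:00.
Leo ∩ Oliver ∩ Bashir ∩ Ana: 08:45-09:30, 10:00-11:15, 13:45-14:00.
Leo ∩ Oliver ∩ Bashir ∩ Ana ∩ Chen: 08:45-09:30, 10:00-11:15, 13:45-14:00.
Leo ∩ Oliver ∩ Bashir ∩ Ana ∩ Chen ∩ Clara: 08:45-09:30, 10:00-11:15, 13:45-14:00.
Summing the common windows: 45 + 75 + 15 = 135 minutes.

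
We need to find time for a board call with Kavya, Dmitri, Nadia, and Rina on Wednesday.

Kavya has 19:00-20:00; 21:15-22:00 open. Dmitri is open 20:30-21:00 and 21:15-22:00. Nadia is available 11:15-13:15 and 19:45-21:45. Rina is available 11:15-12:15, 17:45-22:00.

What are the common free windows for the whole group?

Kavya ∩ Dmitri: 21:15-22:00.
Kavya ∩ Dmitri ∩ Nadia: 21:15-21:45.
Kavya ∩ Dmitri ∩ Nadia ∩ Rina: 21:15-21:45.

21:15-21:45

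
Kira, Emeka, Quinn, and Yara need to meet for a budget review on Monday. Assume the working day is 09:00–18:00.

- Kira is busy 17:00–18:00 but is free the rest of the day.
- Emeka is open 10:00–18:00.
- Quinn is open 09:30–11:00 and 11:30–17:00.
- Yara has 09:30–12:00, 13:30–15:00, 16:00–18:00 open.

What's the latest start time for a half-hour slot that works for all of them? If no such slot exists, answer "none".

Kira free: 09:00-17:00 (invert busy blocks within the working day).
Emeka free: 10:00-18:00.
Quinn free: 09:30-11:00, 11:30-17:00.
Yara free: 09:30-12:00, 13:30-15:00, 16:00-18:00.
Kira ∩ Emeka: 10:00-17:00.
Kira ∩ Emeka ∩ Quinn: 10:00-11:00, 11:30-17:00.
Kira ∩ Emeka ∩ Quinn ∩ Yara: 10:00-11:00, 11:30-12:00, 13:30-15:00, 16:00-17:00.
So the common availability across everyone is 10:00-11:00, 11:30-12:00, 13:30-15:00, 16:00-17:00.
The last common window of at least 30 minutes is 16:00-17:00; a 30-minute meeting can start as late as 16:30 and still end by 17:00.

16:30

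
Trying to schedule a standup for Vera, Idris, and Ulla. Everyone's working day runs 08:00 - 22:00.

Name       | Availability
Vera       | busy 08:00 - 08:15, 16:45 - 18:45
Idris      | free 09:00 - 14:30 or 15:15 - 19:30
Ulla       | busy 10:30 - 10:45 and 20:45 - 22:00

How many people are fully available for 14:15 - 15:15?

Vera free: 08:15-16:45, 18:45-22:00 (invert busy blocks within the working day).
Idris free: 09:00-14:30, 15:15-19:30.
Ulla free: 08:00-10:30, 10:45-20:45 (invert busy blocks within the working day).
Vera and Ulla can make the full 14:15-15:15 slot — that's 2.

2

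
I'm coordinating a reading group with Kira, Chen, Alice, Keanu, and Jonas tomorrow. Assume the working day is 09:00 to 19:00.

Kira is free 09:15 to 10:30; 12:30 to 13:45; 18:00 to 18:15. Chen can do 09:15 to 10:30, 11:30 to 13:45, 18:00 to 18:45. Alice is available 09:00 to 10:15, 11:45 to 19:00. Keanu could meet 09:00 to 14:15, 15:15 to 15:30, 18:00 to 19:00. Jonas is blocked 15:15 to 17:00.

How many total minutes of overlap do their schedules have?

150

Kira free: 09:15-10:30, 12:30-13:45, 18:00-18:15.
Chen free: 09:15-10:30, 11:30-13:45, 18:00-18:45.
Alice free: 09:00-10:15, 11:45-19:00.
Keanu free: 09:00-14:15, 15:15-15:30, 18:00-19:00.
Jonas free: 09:00-15:15, 17:00-19:00 (invert busy blocks within the working day).
Kira ∩ Chen: 09:15-10:30, 12:30-13:45, 18:00-18:15.
Kira ∩ Chen ∩ Alice: 09:15-10:15, 12:30-13:45, 18:00-18:15.
Kira ∩ Chen ∩ Alice ∩ Keanu: 09:15-10:15, 12:30-13:45, 18:00-18:15.
Kira ∩ Chen ∩ Alice ∩ Keanu ∩ Jonas: 09:15-10:15, 12:30-13:45, 18:00-18:15.
Summing the common windows: 60 + 75 + 15 = 150 minutes.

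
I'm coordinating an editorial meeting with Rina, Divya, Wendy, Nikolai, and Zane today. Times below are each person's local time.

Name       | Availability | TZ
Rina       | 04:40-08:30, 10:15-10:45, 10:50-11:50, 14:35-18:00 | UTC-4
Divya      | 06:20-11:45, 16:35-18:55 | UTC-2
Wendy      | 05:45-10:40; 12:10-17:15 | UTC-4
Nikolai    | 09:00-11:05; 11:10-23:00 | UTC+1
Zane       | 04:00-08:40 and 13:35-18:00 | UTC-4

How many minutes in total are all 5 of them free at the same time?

Rina in UTC: 08:40-12:30, 14:15-14:45, 14:50-15:50, 18:35-22:00 (add 4h to convert from UTC-4).
Divya in UTC: 08:20-13:45, 18:35-20:55 (add 2h to convert from UTC-2).
Wendy in UTC: 09:45-14:40, 16:10-21:15 (add 4h to convert from UTC-4).
Nikolai in UTC: 08:00-10:05, 10:10-22:00 (subtract 1h to convert from UTC+1).
Zane in UTC: 08:00-12:40, 17:35-22:00 (add 4h to convert from UTC-4).
Rina ∩ Divya: 08:40-12:30, 18:35-20:55.
Rina ∩ Divya ∩ Wendy: 09:45-12:30, 18:35-20:55.
Rina ∩ Divya ∩ Wendy ∩ Nikolai: 09:45-10:05, 10:10-12:30, 18:35-20:55.
Rina ∩ Divya ∩ Wendy ∩ Nikolai ∩ Zane: 09:45-10:05, 10:10-12:30, 18:35-20:55.
Summing the common windows: 20 + 140 + 140 = 300 minutes.

300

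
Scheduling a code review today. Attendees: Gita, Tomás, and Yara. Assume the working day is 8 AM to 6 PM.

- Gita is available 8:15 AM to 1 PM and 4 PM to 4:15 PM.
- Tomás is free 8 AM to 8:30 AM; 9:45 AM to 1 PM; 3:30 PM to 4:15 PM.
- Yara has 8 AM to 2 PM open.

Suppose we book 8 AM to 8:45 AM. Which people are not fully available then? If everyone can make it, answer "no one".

Gita, Tomás

Gita: not fully free for 08:00-08:45. Tomás: not fully free for 08:00-08:45. Yara: free for 08:00-08:45.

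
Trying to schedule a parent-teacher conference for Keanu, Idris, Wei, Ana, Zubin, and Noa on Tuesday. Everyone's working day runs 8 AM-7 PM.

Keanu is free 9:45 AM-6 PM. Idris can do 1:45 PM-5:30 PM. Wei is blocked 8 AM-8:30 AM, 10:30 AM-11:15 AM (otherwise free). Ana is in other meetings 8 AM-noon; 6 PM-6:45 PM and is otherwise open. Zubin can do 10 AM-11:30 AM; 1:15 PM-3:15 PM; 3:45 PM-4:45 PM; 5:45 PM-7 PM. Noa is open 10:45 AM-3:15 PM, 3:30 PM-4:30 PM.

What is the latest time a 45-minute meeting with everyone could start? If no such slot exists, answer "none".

Keanu free: 09:45-18:00.
Idris free: 13:45-17:30.
Wei free: 08:30-10:30, 11:15-19:00 (invert busy blocks within the working day).
Ana free: 12:00-18:00, 18:45-19:00 (invert busy blocks within the working day).
Zubin free: 10:00-11:30, 13:15-15:15, 15:45-16:45, 17:45-19:00.
Noa free: 10:45-15:15, 15:30-16:30.
Keanu ∩ Idris: 13:45-17:30.
Keanu ∩ Idris ∩ Wei: 13:45-17:30.
Keanu ∩ Idris ∩ Wei ∩ Ana: 13:45-17:30.
Keanu ∩ Idris ∩ Wei ∩ Ana ∩ Zubin: 13:45-15:15, 15:45-16:45.
Keanu ∩ Idris ∩ Wei ∩ Ana ∩ Zubin ∩ Noa: 13:45-15:15, 15:45-16:30.
The last common window of at least 45 minutes is 15:45-16:30; a 45-minute meeting can start as late as 15:45 and still end by 16:30.

15:45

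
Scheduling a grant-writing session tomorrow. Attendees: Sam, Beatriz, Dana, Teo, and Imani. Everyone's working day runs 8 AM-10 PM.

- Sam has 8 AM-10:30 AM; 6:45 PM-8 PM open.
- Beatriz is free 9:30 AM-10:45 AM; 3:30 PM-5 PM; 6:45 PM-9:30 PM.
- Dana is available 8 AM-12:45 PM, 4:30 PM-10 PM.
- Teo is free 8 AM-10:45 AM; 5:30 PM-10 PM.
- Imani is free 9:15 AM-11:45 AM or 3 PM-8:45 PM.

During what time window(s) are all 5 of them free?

09:30-10:30, 18:45-20:00

Sam ∩ Beatriz: 09:30-10:30, 18:45-20:00.
Sam ∩ Beatriz ∩ Dana: 09:30-10:30, 18:45-20:00.
Sam ∩ Beatriz ∩ Dana ∩ Teo: 09:30-10:30, 18:45-20:00.
Sam ∩ Beatriz ∩ Dana ∩ Teo ∩ Imani: 09:30-10:30, 18:45-20:00.
Those are the intersection windows.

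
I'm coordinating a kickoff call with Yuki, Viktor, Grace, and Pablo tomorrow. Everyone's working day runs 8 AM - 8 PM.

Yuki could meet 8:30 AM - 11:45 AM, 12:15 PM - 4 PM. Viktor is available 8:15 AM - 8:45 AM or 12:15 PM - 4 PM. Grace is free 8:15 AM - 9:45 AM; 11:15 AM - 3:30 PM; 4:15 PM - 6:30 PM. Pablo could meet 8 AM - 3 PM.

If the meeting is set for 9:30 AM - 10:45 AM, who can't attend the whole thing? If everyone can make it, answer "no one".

Yuki: free for 09:30-10:45. Viktor: not fully free for 09:30-10:45. Grace: not fully free for 09:30-10:45. Pablo: free for 09:30-10:45.

Grace, Viktor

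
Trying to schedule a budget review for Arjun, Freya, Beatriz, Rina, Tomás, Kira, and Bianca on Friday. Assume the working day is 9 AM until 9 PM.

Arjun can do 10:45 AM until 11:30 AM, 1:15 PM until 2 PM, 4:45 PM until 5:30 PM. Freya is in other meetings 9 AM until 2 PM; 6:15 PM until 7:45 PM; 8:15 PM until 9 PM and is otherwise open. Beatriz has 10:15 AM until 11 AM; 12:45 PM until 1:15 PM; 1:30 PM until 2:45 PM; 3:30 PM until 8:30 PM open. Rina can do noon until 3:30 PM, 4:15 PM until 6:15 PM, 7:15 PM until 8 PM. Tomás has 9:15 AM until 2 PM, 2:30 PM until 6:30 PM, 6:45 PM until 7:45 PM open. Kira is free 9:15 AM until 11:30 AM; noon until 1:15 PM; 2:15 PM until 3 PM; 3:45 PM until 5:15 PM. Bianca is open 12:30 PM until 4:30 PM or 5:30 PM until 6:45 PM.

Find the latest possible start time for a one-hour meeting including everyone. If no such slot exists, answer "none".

none

Arjun free: 10:45-11:30, 13:15-14:00, 16:45-17:30.
Freya free: 14:00-18:15, 19:45-20:15 (invert busy blocks within the working day).
Beatriz free: 10:15-11:00, 12:45-13:15, 13:30-14:45, 15:30-20:30.
Rina free: 12:00-15:30, 16:15-18:15, 19:15-20:00.
Tomás free: 09:15-14:00, 14:30-18:30, 18:45-19:45.
Kira free: 09:15-11:30, 12:00-13:15, 14:15-15:00, 15:45-17:15.
Bianca free: 12:30-16:30, 17:30-18:45.
Arjun ∩ Freya: 16:45-17:30.
Arjun ∩ Freya ∩ Beatriz: 16:45-17:30.
Arjun ∩ Freya ∩ Beatriz ∩ Rina: 16:45-17:30.
Arjun ∩ Freya ∩ Beatriz ∩ Rina ∩ Tomás: 16:45-17:30.
Arjun ∩ Freya ∩ Beatriz ∩ Rina ∩ Tomás ∩ Kira: 16:45-17:15.
Arjun ∩ Freya ∩ Beatriz ∩ Rina ∩ Tomás ∩ Kira ∩ Bianca: ∅.
There is no time when everyone is free.
No common window is at least 60 minutes long.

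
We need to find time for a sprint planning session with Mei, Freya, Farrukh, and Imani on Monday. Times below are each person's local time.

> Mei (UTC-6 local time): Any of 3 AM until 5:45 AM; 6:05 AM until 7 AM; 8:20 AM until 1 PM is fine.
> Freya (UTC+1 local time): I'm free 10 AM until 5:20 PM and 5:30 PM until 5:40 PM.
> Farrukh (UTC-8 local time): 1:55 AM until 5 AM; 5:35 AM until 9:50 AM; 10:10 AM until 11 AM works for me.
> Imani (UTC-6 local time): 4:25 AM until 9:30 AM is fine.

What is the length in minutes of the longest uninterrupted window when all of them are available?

Mei in UTC: 09:00-11:45, 12:05-13:00, 14:20-19:00 (add 6h to convert from UTC-6).
Freya in UTC: 09:00-16:20, 16:30-16:40 (subtract 1h to convert from UTC+1).
Farrukh in UTC: 09:55-13:00, 13:35-17:50, 18:10-19:00 (add 8h to convert from UTC-8).
Imani in UTC: 10:25-15:30 (add 6h to convert from UTC-6).
Mei ∩ Freya: 09:00-11:45, 12:05-13:00, 14:20-16:20, 16:30-16:40.
Mei ∩ Freya ∩ Farrukh: 09:55-11:45, 12:05-13:00, 14:20-16:20, 16:30-16:40.
Mei ∩ Freya ∩ Farrukh ∩ Imani: 10:25-11:45, 12:05-13:00, 14:20-15:30.
The longest is 10:25-11:45 at 80 minutes.

80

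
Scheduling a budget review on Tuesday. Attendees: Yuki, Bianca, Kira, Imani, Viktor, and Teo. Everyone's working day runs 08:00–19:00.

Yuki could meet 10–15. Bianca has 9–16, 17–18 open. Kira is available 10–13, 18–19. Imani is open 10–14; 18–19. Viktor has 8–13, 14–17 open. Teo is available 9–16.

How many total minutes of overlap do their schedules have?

Yuki ∩ Bianca: 10:00-15:00.
Yuki ∩ Bianca ∩ Kira: 10:00-13:00.
Yuki ∩ Bianca ∩ Kira ∩ Imani: 10:00-13:00.
Yuki ∩ Bianca ∩ Kira ∩ Imani ∩ Viktor: 10:00-13:00.
Yuki ∩ Bianca ∩ Kira ∩ Imani ∩ Viktor ∩ Teo: 10:00-13:00.
That's a single block of 180 minutes.

180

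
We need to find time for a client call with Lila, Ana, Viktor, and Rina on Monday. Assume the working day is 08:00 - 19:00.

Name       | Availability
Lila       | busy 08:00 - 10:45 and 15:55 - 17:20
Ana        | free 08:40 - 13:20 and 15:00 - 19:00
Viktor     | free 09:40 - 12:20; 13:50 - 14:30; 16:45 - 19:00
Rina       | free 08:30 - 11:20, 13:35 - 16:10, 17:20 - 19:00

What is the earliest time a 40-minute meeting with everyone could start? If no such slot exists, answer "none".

Lila free: 10:45-15:55, 17:20-19:00 (invert busy blocks within the working day).
Ana free: 08:40-13:20, 15:00-19:00.
Viktor free: 09:40-12:20, 13:50-14:30, 16:45-19:00.
Rina free: 08:30-11:20, 13:35-16:10, 17:20-19:00.
Lila ∩ Ana: 10:45-13:20, 15:00-15:55, 17:20-19:00.
Lila ∩ Ana ∩ Viktor: 10:45-12:20, 17:20-19:00.
Lila ∩ Ana ∩ Viktor ∩ Rina: 10:45-11:20, 17:20-19:00.
Those are the intersection windows.
The first common window of at least 40 minutes is 17:20-19:00, so the earliest start is 17:20.

17:20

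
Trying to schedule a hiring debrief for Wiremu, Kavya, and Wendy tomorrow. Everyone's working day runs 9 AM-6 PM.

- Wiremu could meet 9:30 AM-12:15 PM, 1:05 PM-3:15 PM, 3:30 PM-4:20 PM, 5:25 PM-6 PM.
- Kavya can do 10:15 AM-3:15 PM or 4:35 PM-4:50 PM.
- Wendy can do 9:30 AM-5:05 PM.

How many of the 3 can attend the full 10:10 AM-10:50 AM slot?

Wiremu and Wendy can make the full 10:10-10:50 slot — that's 2.

2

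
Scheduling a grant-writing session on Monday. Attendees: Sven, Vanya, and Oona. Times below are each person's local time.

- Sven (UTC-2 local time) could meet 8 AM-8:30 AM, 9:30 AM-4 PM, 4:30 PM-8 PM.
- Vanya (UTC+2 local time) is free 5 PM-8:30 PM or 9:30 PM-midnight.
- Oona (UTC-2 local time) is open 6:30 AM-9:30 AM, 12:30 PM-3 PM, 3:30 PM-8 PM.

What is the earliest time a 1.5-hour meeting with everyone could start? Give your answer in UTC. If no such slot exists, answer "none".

15:00

Sven in UTC: 10:00-10:30, 11:30-18:00, 18:30-22:00 (add 2h to convert from UTC-2).
Vanya in UTC: 15:00-18:30, 19:30-22:00 (subtract 2h to convert from UTC+2).
Oona in UTC: 08:30-11:30, 14:30-17:00, 17:30-22:00 (add 2h to convert from UTC-2).
Sven ∩ Vanya: 15:00-18:00, 19:30-22:00.
Sven ∩ Vanya ∩ Oona: 15:00-17:00, 17:30-18:00, 19:30-22:00.
The first common window of at least 90 minutes is 15:00-17:00, so the earliest start is 15:00.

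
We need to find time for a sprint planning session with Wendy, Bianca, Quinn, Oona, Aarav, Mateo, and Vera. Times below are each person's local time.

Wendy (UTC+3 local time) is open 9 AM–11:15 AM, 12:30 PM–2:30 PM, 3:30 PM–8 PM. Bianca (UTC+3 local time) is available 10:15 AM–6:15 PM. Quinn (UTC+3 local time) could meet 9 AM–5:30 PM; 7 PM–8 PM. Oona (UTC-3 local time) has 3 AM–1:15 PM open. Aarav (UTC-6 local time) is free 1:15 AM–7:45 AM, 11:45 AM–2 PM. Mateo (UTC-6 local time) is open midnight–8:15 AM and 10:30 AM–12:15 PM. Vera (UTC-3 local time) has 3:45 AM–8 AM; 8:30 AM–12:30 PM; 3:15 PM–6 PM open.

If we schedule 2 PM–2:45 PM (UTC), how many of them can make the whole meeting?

Wendy in UTC: 06:00-08:15, 09:30-11:30, 12:30-17:00 (subtract 3h to convert from UTC+3).
Bianca in UTC: 07:15-15:15 (subtract 3h to convert from UTC+3).
Quinn in UTC: 06:00-14:30, 16:00-17:00 (subtract 3h to convert from UTC+3).
Oona in UTC: 06:00-16:15 (add 3h to convert from UTC-3).
Aarav in UTC: 07:15-13:45, 17:45-20:00 (add 6h to convert from UTC-6).
Mateo in UTC: 06:00-14:15, 16:30-18:15 (add 6h to convert from UTC-6).
Vera in UTC: 06:45-11:00, 11:30-15:30, 18:15-21:00 (add 3h to convert from UTC-3).
Wendy, Bianca, Oona, and Vera can make the full 14:00-14:45 slot — that's 4.

4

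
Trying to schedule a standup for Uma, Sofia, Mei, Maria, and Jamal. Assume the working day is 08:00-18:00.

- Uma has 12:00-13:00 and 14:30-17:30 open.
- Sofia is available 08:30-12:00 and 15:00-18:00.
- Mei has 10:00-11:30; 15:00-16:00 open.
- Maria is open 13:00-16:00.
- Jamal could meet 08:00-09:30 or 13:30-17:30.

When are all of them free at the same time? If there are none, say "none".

Uma ∩ Sofia: 15:00-17:30.
Uma ∩ Sofia ∩ Mei: 15:00-16:00.
Uma ∩ Sofia ∩ Mei ∩ Maria: 15:00-16:00.
Uma ∩ Sofia ∩ Mei ∩ Maria ∩ Jamal: 15:00-16:00.

15:00-16:00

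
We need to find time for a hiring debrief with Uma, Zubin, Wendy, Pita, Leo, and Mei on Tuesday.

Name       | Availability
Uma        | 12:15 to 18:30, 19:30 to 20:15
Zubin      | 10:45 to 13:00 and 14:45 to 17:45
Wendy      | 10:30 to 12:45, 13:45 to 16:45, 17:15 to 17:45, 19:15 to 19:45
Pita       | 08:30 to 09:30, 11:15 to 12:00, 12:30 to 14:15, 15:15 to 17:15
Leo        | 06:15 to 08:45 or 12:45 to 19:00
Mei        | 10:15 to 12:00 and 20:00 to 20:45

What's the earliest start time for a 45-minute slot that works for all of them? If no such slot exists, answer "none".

none

Uma ∩ Zubin: 12:15-13:00, 14:45-17:45.
Uma ∩ Zubin ∩ Wendy: 12:15-12:45, 14:45-16:45, 17:15-17:45.
Uma ∩ Zubin ∩ Wendy ∩ Pita: 12:30-12:45, 15:15-16:45.
Uma ∩ Zubin ∩ Wendy ∩ Pita ∩ Leo: 15:15-16:45.
Uma ∩ Zubin ∩ Wendy ∩ Pita ∩ Leo ∩ Mei: ∅.
There is no time when everyone is free.
No common window is at least 45 minutes long.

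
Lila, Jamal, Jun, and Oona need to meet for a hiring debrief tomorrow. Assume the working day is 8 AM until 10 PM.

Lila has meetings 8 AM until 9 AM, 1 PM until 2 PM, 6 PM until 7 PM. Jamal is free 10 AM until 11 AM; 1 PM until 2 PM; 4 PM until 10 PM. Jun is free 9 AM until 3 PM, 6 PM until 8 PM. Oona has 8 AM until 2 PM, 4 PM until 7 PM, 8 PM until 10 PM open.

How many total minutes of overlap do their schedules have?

Lila free: 09:00-13:00, 14:00-18:00, 19:00-22:00 (invert busy blocks within the working day).
Jamal free: 10:00-11:00, 13:00-14:00, 16:00-22:00.
Jun free: 09:00-15:00, 18:00-20:00.
Oona free: 08:00-14:00, 16:00-19:00, 20:00-22:00.
Lila ∩ Jamal: 10:00-11:00, 16:00-18:00, 19:00-22:00.
Lila ∩ Jamal ∩ Jun: 10:00-11:00, 19:00-20:00.
Lila ∩ Jamal ∩ Jun ∩ Oona: 10:00-11:00.
That's a single block of 60 minutes.

60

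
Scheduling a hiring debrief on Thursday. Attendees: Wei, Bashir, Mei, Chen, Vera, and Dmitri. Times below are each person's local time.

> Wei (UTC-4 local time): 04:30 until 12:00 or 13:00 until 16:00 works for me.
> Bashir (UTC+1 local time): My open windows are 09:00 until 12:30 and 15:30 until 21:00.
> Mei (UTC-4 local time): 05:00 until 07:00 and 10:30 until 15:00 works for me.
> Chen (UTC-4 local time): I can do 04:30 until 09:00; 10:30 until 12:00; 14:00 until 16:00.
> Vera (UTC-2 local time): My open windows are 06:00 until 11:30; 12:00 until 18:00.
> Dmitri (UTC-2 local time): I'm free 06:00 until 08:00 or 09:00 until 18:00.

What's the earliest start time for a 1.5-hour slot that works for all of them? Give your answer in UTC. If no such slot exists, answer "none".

Wei in UTC: 08:30-16:00, 17:00-20:00 (add 4h to convert from UTC-4).
Bashir in UTC: 08:00-11:30, 14:30-20:00 (subtract 1h to convert from UTC+1).
Mei in UTC: 09:00-11:00, 14:30-19:00 (add 4h to convert from UTC-4).
Chen in UTC: 08:30-13:00, 14:30-16:00, 18:00-20:00 (add 4h to convert from UTC-4).
Vera in UTC: 08:00-13:30, 14:00-20:00 (add 2h to convert from UTC-2).
Dmitri in UTC: 08:00-10:00, 11:00-20:00 (add 2h to convert from UTC-2).
Wei ∩ Bashir: 08:30-11:30, 14:30-16:00, 17:00-20:00.
Wei ∩ Bashir ∩ Mei: 09:00-11:00, 14:30-16:00, 17:00-19:00.
Wei ∩ Bashir ∩ Mei ∩ Chen: 09:00-11:00, 14:30-16:00, 18:00-19:00.
Wei ∩ Bashir ∩ Mei ∩ Chen ∩ Vera: 09:00-11:00, 14:30-16:00, 18:00-19:00.
Wei ∩ Bashir ∩ Mei ∩ Chen ∩ Vera ∩ Dmitri: 09:00-10:00, 14:30-16:00, 18:00-19:00.
Those are the intersection windows.
The first common window of at least 90 minutes is 14:30-16:00, so the earliest start is 14:30.

14:30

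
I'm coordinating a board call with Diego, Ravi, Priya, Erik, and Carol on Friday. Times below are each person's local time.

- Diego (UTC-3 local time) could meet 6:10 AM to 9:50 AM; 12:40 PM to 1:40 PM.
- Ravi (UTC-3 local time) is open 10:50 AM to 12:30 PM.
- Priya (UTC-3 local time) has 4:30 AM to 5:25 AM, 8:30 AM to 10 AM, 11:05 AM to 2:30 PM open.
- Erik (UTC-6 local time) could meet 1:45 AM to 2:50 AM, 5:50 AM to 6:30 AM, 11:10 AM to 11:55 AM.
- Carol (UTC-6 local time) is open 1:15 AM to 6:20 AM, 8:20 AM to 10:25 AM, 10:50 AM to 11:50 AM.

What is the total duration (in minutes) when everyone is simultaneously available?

0

Diego in UTC: 09:10-12:50, 15:40-16:40 (add 3h to convert from UTC-3).
Ravi in UTC: 13:50-15:30 (add 3h to convert from UTC-3).
Priya in UTC: 07:30-08:25, 11:30-13:00, 14:05-17:30 (add 3h to convert from UTC-3).
Erik in UTC: 07:45-08:50, 11:50-12:30, 17:10-17:55 (add 6h to convert from UTC-6).
Carol in UTC: 07:15-12:20, 14:20-16:25, 16:50-17:50 (add 6h to convert from UTC-6).
Diego ∩ Ravi: ∅.
Diego ∩ Ravi ∩ Priya: ∅.
Diego ∩ Ravi ∩ Priya ∩ Erik: ∅.
Diego ∩ Ravi ∩ Priya ∩ Erik ∩ Carol: ∅.
There is no time when everyone is free.
There is no common window, so the total is 0 minutes.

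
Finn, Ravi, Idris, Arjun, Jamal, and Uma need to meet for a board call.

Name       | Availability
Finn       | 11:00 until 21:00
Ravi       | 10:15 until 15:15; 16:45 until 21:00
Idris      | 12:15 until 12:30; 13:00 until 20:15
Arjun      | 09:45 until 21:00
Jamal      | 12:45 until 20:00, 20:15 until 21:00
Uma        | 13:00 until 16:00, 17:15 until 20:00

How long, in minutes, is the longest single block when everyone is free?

Finn ∩ Ravi: 11:00-15:15, 16:45-21:00.
Finn ∩ Ravi ∩ Idris: 12:15-12:30, 13:00-15:15, 16:45-20:15.
Finn ∩ Ravi ∩ Idris ∩ Arjun: 12:15-12:30, 13:00-15:15, 16:45-20:15.
Finn ∩ Ravi ∩ Idris ∩ Arjun ∩ Jamal: 13:00-15:15, 16:45-20:00.
Finn ∩ Ravi ∩ Idris ∩ Arjun ∩ Jamal ∩ Uma: 13:00-15:15, 17:15-20:00.
The longest is 17:15-20:00 at 165 minutes.

165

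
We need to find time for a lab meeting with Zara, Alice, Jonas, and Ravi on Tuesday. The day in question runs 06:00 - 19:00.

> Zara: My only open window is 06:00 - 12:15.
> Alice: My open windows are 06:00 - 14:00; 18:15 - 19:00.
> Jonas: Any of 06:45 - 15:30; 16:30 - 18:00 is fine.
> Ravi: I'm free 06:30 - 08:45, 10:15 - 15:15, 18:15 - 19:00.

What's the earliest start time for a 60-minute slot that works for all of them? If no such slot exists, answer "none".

06:45

Zara ∩ Alice: 06:00-12:15.
Zara ∩ Alice ∩ Jonas: 06:45-12:15.
Zara ∩ Alice ∩ Jonas ∩ Ravi: 06:45-08:45, 10:15-12:15.
Those are the intersection windows.
The first common window of at least 60 minutes is 06:45-08:45, so the earliest start is 06:45.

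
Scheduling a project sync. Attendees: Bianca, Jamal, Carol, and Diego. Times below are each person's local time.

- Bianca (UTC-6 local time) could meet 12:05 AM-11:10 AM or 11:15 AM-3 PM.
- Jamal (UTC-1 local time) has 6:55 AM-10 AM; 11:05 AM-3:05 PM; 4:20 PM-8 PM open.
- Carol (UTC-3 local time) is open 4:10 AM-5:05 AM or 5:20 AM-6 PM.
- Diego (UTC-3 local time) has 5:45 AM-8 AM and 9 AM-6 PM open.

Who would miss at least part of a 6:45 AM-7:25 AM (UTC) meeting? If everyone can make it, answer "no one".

Bianca in UTC: 06:05-17:10, 17:15-21:00 (add 6h to convert from UTC-6).
Jamal in UTC: 07:55-11:00, 12:05-16:05, 17:20-21:00 (add 1h to convert from UTC-1).
Carol in UTC: 07:10-08:05, 08:20-21:00 (add 3h to convert from UTC-3).
Diego in UTC: 08:45-11:00, 12:00-21:00 (add 3h to convert from UTC-3).
Bianca: free for 06:45-07:25. Jamal: not fully free for 06:45-07:25. Carol: not fully free for 06:45-07:25. Diego: not fully free for 06:45-07:25.

Carol, Diego, Jamal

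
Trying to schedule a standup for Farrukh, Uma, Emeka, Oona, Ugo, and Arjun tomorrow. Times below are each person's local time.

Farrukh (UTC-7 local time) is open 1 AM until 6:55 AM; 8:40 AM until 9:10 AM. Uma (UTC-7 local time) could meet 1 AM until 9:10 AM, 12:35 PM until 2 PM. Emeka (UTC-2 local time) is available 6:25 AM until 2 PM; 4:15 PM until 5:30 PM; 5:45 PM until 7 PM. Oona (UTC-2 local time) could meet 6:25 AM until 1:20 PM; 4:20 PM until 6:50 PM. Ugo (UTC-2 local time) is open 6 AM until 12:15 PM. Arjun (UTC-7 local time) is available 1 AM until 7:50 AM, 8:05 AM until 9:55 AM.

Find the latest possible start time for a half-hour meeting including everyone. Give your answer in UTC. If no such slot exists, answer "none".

Farrukh in UTC: 08:00-13:55, 15:40-16:10 (add 7h to convert from UTC-7).
Uma in UTC: 08:00-16:10, 19:35-21:00 (add 7h to convert from UTC-7).
Emeka in UTC: 08:25-16:00, 18:15-19:30, 19:45-21:00 (add 2h to convert from UTC-2).
Oona in UTC: 08:25-15:20, 18:20-20:50 (add 2h to convert from UTC-2).
Ugo in UTC: 08:00-14:15 (add 2h to convert from UTC-2).
Arjun in UTC: 08:00-14:50, 15:05-16:55 (add 7h to convert from UTC-7).
Farrukh ∩ Uma: 08:00-13:55, 15:40-16:10.
Farrukh ∩ Uma ∩ Emeka: 08:25-13:55, 15:40-16:00.
Farrukh ∩ Uma ∩ Emeka ∩ Oona: 08:25-13:55.
Farrukh ∩ Uma ∩ Emeka ∩ Oona ∩ Ugo: 08:25-13:55.
Farrukh ∩ Uma ∩ Emeka ∩ Oona ∩ Ugo ∩ Arjun: 08:25-13:55.
The last common window of at least 30 minutes is 08:25-13:55; a 30-minute meeting can start as late as 13:25 and still end by 13:55.

13:25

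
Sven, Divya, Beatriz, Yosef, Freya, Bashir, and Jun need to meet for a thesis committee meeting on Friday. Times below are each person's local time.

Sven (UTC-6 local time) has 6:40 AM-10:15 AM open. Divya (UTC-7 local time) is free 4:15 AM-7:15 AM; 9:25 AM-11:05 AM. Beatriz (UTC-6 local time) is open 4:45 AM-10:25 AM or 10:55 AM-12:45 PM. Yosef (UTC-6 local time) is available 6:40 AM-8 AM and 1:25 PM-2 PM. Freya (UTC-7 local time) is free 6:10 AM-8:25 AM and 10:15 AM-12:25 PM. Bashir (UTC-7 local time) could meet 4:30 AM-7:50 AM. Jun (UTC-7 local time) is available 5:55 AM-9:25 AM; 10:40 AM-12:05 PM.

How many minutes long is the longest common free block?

50

Sven in UTC: 12:40-16:15 (add 6h to convert from UTC-6).
Divya in UTC: 11:15-14:15, 16:25-18:05 (add 7h to convert from UTC-7).
Beatriz in UTC: 10:45-16:25, 16:55-18:45 (add 6h to convert from UTC-6).
Yosef in UTC: 12:40-14:00, 19:25-20:00 (add 6h to convert from UTC-6).
Freya in UTC: 13:10-15:25, 17:15-19:25 (add 7h to convert from UTC-7).
Bashir in UTC: 11:30-14:50 (add 7h to convert from UTC-7).
Jun in UTC: 12:55-16:25, 17:40-19:05 (add 7h to convert from UTC-7).
Sven ∩ Divya: 12:40-14:15.
Sven ∩ Divya ∩ Beatriz: 12:40-14:15.
Sven ∩ Divya ∩ Beatriz ∩ Yosef: 12:40-14:00.
Sven ∩ Divya ∩ Beatriz ∩ Yosef ∩ Freya: 13:10-14:00.
Sven ∩ Divya ∩ Beatriz ∩ Yosef ∩ Freya ∩ Bashir: 13:10-14:00.
Sven ∩ Divya ∩ Beatriz ∩ Yosef ∩ Freya ∩ Bashir ∩ Jun: 13:10-14:00.
The longest is 13:10-14:00 at 50 minutes.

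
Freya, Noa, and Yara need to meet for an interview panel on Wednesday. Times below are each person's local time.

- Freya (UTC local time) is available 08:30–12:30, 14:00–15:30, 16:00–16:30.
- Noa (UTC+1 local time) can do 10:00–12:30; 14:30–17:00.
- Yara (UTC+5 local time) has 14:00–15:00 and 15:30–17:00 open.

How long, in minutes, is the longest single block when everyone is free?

60

Freya in UTC: 08:30-12:30, 14:00-15:30, 16:00-16:30.
Noa in UTC: 09:00-11:30, 13:30-16:00 (subtract 1h to convert from UTC+1).
Yara in UTC: 09:00-10:00, 10:30-12:00 (subtract 5h to convert from UTC+5).
Freya ∩ Noa: 09:00-11:30, 14:00-15:30.
Freya ∩ Noa ∩ Yara: 09:00-10:00, 10:30-11:30.
So the common availability across everyone is 09:00-10:00, 10:30-11:30.
The longest is 09:00-10:00 at 60 minutes.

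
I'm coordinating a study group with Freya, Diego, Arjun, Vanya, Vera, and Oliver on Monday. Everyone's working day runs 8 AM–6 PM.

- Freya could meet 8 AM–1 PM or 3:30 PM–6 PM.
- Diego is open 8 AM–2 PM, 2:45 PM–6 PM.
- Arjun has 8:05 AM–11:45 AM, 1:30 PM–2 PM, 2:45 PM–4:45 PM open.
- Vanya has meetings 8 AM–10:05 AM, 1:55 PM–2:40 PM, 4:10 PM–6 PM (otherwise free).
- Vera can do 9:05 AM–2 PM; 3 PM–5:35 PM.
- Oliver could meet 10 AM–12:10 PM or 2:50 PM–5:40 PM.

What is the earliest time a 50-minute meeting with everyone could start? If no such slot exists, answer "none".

10:05

Freya free: 08:00-13:00, 15:30-18:00.
Diego free: 08:00-14:00, 14:45-18:00.
Arjun free: 08:05-11:45, 13:30-14:00, 14:45-16:45.
Vanya free: 10:05-13:55, 14:40-16:10 (invert busy blocks within the working day).
Vera free: 09:05-14:00, 15:00-17:35.
Oliver free: 10:00-12:10, 14:50-17:40.
Freya ∩ Diego: 08:00-13:00, 15:30-18:00.
Freya ∩ Diego ∩ Arjun: 08:05-11:45, 15:30-16:45.
Freya ∩ Diego ∩ Arjun ∩ Vanya: 10:05-11:45, 15:30-16:10.
Freya ∩ Diego ∩ Arjun ∩ Vanya ∩ Vera: 10:05-11:45, 15:30-16:10.
Freya ∩ Diego ∩ Arjun ∩ Vanya ∩ Vera ∩ Oliver: 10:05-11:45, 15:30-16:10.
So the common availability across everyone is 10:05-11:45, 15:30-16:10.
The first common window of at least 50 minutes is 10:05-11:45, so the earliest start is 10:05.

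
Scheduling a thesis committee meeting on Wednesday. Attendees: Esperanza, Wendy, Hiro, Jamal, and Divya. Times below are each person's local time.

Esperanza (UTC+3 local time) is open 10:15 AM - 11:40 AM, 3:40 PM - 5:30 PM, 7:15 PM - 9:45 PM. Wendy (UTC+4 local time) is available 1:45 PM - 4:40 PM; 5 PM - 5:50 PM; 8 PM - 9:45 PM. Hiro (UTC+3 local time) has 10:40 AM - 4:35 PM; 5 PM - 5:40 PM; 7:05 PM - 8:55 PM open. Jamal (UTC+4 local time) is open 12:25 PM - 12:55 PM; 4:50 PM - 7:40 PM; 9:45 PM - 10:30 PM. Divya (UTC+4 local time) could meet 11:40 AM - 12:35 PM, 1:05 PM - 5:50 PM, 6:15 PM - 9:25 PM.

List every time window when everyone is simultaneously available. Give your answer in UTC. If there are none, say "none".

13:00-13:35

Esperanza in UTC: 07:15-08:40, 12:40-14:30, 16:15-18:45 (subtract 3h to convert from UTC+3).
Wendy in UTC: 09:45-12:40, 13:00-13:50, 16:00-17:45 (subtract 4h to convert from UTC+4).
Hiro in UTC: 07:40-13:35, 14:00-14:40, 16:05-17:55 (subtract 3h to convert from UTC+3).
Jamal in UTC: 08:25-08:55, 12:50-15:40, 17:45-18:30 (subtract 4h to convert from UTC+4).
Divya in UTC: 07:40-08:35, 09:05-13:50, 14:15-17:25 (subtract 4h to convert from UTC+4).
Esperanza ∩ Wendy: 13:00-13:50, 16:15-17:45.
Esperanza ∩ Wendy ∩ Hiro: 13:00-13:35, 16:15-17:45.
Esperanza ∩ Wendy ∩ Hiro ∩ Jamal: 13:00-13:35.
Esperanza ∩ Wendy ∩ Hiro ∩ Jamal ∩ Divya: 13:00-13:35.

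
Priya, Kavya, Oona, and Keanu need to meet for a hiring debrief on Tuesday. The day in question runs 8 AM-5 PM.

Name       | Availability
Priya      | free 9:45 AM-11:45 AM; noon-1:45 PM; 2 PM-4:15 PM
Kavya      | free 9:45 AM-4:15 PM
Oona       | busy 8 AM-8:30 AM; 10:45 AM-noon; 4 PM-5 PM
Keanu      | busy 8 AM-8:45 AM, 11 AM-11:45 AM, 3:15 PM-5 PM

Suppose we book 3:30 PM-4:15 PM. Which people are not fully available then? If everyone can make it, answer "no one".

Priya free: 09:45-11:45, 12:00-13:45, 14:00-16:15.
Kavya free: 09:45-16:15.
Oona free: 08:30-10:45, 12:00-16:00 (invert busy blocks within the working day).
Keanu free: 08:45-11:00, 11:45-15:15 (invert busy blocks within the working day).
Priya: free for 15:30-16:15. Kavya: free for 15:30-16:15. Oona: not fully free for 15:30-16:15. Keanu: not fully free for 15:30-16:15.

Keanu, Oona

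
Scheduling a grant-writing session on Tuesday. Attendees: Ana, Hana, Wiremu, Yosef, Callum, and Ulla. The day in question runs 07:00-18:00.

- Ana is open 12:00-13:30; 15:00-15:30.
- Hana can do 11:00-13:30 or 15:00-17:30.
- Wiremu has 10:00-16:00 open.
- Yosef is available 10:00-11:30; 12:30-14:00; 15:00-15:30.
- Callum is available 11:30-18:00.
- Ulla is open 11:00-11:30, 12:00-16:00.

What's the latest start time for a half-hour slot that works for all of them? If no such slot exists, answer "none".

15:00

Ana ∩ Hana: 12:00-13:30, 15:00-15:30.
Ana ∩ Hana ∩ Wiremu: 12:00-13:30, 15:00-15:30.
Ana ∩ Hana ∩ Wiremu ∩ Yosef: 12:30-13:30, 15:00-15:30.
Ana ∩ Hana ∩ Wiremu ∩ Yosef ∩ Callum: 12:30-13:30, 15:00-15:30.
Ana ∩ Hana ∩ Wiremu ∩ Yosef ∩ Callum ∩ Ulla: 12:30-13:30, 15:00-15:30.
The last common window of at least 30 minutes is 15:00-15:30; a 30-minute meeting can start as late as 15:00 and still end by 15:30.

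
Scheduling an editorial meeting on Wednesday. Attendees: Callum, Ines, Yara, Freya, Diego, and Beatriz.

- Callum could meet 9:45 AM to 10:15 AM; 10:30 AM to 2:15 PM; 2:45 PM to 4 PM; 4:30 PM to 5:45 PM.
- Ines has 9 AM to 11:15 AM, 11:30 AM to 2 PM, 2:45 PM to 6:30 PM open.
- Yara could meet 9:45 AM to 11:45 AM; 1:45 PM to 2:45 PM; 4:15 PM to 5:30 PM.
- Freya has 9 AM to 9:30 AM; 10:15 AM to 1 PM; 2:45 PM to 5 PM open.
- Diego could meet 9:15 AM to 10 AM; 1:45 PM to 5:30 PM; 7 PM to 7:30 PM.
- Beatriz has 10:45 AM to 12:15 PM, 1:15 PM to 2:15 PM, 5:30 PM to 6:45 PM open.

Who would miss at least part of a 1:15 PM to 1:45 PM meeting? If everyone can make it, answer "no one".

Diego, Freya, Yara

Callum: free for 13:15-13:45. Ines: free for 13:15-13:45. Yara: not fully free for 13:15-13:45. Freya: not fully free for 13:15-13:45. Diego: not fully free for 13:15-13:45. Beatriz: free for 13:15-13:45.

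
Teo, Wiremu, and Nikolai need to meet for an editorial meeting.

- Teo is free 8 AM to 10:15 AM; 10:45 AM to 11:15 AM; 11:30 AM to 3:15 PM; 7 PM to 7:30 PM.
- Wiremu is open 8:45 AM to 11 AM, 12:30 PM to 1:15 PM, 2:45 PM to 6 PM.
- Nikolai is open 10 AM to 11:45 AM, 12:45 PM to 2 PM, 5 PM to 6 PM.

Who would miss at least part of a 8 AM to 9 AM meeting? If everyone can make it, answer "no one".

Nikolai, Wiremu

Teo: free for 08:00-09:00. Wiremu: not fully free for 08:00-09:00. Nikolai: not fully free for 08:00-09:00.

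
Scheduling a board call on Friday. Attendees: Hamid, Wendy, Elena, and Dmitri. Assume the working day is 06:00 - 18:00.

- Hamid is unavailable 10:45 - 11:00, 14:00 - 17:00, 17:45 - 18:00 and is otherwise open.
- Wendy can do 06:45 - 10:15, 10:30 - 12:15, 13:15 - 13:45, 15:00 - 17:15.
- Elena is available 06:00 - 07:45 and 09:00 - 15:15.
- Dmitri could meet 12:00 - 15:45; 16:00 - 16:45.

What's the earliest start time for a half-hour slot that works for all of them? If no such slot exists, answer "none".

Hamid free: 06:00-10:45, 11:00-14:00, 17:00-17:45 (invert busy blocks within the working day).
Wendy free: 06:45-10:15, 10:30-12:15, 13:15-13:45, 15:00-17:15.
Elena free: 06:00-07:45, 09:00-15:15.
Dmitri free: 12:00-15:45, 16:00-16:45.
Hamid ∩ Wendy: 06:45-10:15, 10:30-10:45, 11:00-12:15, 13:15-13:45, 17:00-17:15.
Hamid ∩ Wendy ∩ Elena: 06:45-07:45, 09:00-10:15, 10:30-10:45, 11:00-12:15, 13:15-13:45.
Hamid ∩ Wendy ∩ Elena ∩ Dmitri: 12:00-12:15, 13:15-13:45.
The first common window of at least 30 minutes is 13:15-13:45, so the earliest start is 13:15.

13:15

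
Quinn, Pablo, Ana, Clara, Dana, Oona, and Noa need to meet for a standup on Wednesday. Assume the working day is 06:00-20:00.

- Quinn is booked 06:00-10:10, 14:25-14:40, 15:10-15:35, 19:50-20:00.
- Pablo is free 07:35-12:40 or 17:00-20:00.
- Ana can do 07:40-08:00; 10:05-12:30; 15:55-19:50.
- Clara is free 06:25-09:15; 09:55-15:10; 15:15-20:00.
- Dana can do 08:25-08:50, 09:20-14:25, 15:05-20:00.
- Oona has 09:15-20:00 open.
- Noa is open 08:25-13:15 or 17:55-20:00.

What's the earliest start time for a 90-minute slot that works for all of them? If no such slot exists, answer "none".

Quinn free: 10:10-14:25, 14:40-15:10, 15:35-19:50 (invert busy blocks within the working day).
Pablo free: 07:35-12:40, 17:00-20:00.
Ana free: 07:40-08:00, 10:05-12:30, 15:55-19:50.
Clara free: 06:25-09:15, 09:55-15:10, 15:15-20:00.
Dana free: 08:25-08:50, 09:20-14:25, 15:05-20:00.
Oona free: 09:15-20:00.
Noa free: 08:25-13:15, 17:55-20:00.
Quinn ∩ Pablo: 10:10-12:40, 17:00-19:50.
Quinn ∩ Pablo ∩ Ana: 10:10-12:30, 17:00-19:50.
Quinn ∩ Pablo ∩ Ana ∩ Clara: 10:10-12:30, 17:00-19:50.
Quinn ∩ Pablo ∩ Ana ∩ Clara ∩ Dana: 10:10-12:30, 17:00-19:50.
Quinn ∩ Pablo ∩ Ana ∩ Clara ∩ Dana ∩ Oona: 10:10-12:30, 17:00-19:50.
Quinn ∩ Pablo ∩ Ana ∩ Clara ∩ Dana ∩ Oona ∩ Noa: 10:10-12:30, 17:55-19:50.
Those are the intersection windows.
The first common window of at least 90 minutes is 10:10-12:30, so the earliest start is 10:10.

10:10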